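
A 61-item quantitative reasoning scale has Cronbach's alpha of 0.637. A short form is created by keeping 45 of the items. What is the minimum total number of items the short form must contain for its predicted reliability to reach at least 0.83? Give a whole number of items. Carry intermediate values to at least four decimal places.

170

Short-form reliability: n = 45/61 = 0.7377; r_45 = n·r/(1+(n−1)r) ≈ 0.5642
Then solve for n' with r_old = 0.5642, r_target = 0.83: n' = 0.83(1 − 0.5642)/[0.5642(1 − 0.83)] = 3.7712
Items = 3.7712 × 45 ≈ 169.70 → 170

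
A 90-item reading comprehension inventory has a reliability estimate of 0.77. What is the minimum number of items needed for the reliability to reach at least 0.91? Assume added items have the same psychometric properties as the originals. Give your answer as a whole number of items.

272

n = [0.91 × 0.23] / [0.77 × 0.09]
  = 0.2093 / 0.0693 = 3.0202
3.0202 × 90 = 271.82 → 272 items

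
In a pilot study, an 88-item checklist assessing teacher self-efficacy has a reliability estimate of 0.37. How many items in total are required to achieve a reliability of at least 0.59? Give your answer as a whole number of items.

216

Spearman-Brown solved for the length factor n:
n = r*(1 − r) / [ r (1 − r*) ]
n = 0.59 × (1 − 0.37) / [ 0.37 × (1 − 0.59) ]
  = 0.3717 / 0.1517 = 2.4502
So the test needs 2.4502 × 88 ≈ 215.62 items; rounding up, 216.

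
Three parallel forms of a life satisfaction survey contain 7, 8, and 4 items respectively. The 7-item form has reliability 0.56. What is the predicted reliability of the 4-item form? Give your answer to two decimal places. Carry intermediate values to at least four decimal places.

0.42

Only the ratio of lengths matters: n = 4/7 = 0.5714
r_{4} = n·r / (1 + (n − 1)·r) = 0.3200 / 0.7600 ≈ 0.4211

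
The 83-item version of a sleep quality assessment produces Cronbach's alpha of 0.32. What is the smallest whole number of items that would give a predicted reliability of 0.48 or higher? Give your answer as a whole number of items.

Rearranging the Spearman-Brown formula for n,
n = r*(1 − r) / [ r (1 − r*) ]
n = 0.48 × (1 − 0.32) / [ 0.32 × (1 − 0.48) ]
n = 0.3264 / 0.1664 ≈ 1.9615
1.9615 × 83 = 162.80 → 163 items

163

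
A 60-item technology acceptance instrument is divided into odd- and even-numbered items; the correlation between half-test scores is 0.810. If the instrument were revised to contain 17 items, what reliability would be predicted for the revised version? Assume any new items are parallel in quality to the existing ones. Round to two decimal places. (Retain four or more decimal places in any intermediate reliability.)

Spearman-Brown correction (n = 2): r_full = 2·0.810/(1 + 0.810) = 0.8950
Then adjust to 17 items: n = 17/60 = 0.2833
r_new = n·r_full / (1 + (n − 1)·r_full) = 0.2536 / 0.3586 ≈ 0.7072

0.71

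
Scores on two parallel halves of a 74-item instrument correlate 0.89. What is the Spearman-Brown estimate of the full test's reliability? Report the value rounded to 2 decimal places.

0.94

r_full = 2r_hh / (1 + r_hh) = 2 × 0.89 / (1 + 0.89)
       = 1.7800 / 1.8900 = 0.9418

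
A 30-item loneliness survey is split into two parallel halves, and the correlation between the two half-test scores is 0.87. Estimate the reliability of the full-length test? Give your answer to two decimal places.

r_full = 2(0.87) / (1 + 0.87)
       = 1.7400 / 1.8700 = 0.9305

0.93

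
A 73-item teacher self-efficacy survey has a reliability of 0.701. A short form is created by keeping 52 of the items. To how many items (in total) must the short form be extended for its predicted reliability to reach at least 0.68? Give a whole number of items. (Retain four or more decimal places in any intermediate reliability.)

First, r for the 52-item form: n = 52/73 = 0.7123, so r_52 = 0.7123·0.701/(1 + (0.7123 − 1)·0.701) = 0.6255
Then solve for n' with r_old = 0.6255, r_target = 0.68: n' = 0.68(1 − 0.6255)/[0.6255(1 − 0.68)] = 1.2723
Items = 1.2723 × 52 ≈ 66.16 → 67

67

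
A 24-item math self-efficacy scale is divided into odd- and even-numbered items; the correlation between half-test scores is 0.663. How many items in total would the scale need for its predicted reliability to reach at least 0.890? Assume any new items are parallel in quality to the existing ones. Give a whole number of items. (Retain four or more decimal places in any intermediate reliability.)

r_full = 2(0.663)/(1 + 0.663) = 0.7974
n = r_tgt(1 − r_full) / [r_full(1 − r_tgt)] = 0.890 × 0.2026 / (0.7974 × 0.110) ≈ 2.0557
Items = 2.0557 × 24 ≈ 49.34 → 50

50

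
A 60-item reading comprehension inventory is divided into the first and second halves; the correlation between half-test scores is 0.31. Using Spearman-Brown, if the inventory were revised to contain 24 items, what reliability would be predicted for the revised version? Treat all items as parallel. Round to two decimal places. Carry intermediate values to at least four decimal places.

0.26

Spearman-Brown correction (n = 2): r_full = 2·0.31/(1 + 0.31) = 0.4733
Length factor from 60 to 24 items: n = 24/60 = 0.4000
r_new = n·r_full / (1 + (n − 1)·r_full) = 0.1893 / 0.7160 ≈ 0.2644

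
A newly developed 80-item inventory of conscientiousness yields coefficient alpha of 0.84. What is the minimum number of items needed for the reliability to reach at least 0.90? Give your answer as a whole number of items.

138

n = 0.90 × (1 − 0.84) / [ 0.84 × (1 − 0.90) ]
n = 0.1440 / 0.0840 ≈ 1.7143
1.7143 × 80 = 137.14 → 138 items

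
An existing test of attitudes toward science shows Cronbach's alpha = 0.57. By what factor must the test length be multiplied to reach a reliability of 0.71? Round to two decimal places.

n = 0.71(1 − 0.57) / [0.57(1 − 0.71)]
  = 0.3053 / 0.1653 = 1.8469

1.85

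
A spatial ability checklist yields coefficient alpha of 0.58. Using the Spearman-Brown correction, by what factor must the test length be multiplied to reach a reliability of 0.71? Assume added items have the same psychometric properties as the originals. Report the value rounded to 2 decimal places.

1.77

Spearman-Brown solved for the length factor n:
n = r_target (1 − r_old) / [ r_old (1 − r_target) ]
n = [0.71 × 0.42] / [0.58 × 0.29]
  = 0.2982 / 0.1682 = 1.7729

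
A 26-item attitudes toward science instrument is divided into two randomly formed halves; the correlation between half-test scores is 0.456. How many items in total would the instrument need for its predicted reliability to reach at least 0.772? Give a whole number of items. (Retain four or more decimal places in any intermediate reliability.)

53

Corrected full-test reliability: r_full = 2 × 0.456 / (1 + 0.456) ≈ 0.6264
Solve Spearman-Brown for n: n = 0.772(1 − 0.6264) / [0.6264(1 − 0.772)] = 2.0195
Required items = 2.0195 × 26 = 52.51, so 53 items.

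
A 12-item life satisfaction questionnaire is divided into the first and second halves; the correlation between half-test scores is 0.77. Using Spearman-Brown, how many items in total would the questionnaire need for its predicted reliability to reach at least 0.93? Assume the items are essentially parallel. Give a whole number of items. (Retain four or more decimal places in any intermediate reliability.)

24

r_full = 2(0.77)/(1 + 0.77) = 0.8701
Solve Spearman-Brown for n: n = 0.93(1 − 0.8701) / [0.8701(1 − 0.93)] = 1.9835
Items = 1.9835 × 12 ≈ 23.80 → 24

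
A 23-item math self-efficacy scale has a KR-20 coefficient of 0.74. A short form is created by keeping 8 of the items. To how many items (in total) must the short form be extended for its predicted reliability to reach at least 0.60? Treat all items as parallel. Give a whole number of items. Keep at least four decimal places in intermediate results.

First, r for the 8-item form: n = 8/23 = 0.3478, so r_8 = 0.3478·0.74/(1 + (0.3478 − 1)·0.74) = 0.4975
Length factor from the short form to reach 0.60: n' = 0.60(1 − 0.4975) / [0.4975(1 − 0.60)] ≈ 1.5151
Total items = 1.5151 × 8 = 12.12, rounded up to 13.

13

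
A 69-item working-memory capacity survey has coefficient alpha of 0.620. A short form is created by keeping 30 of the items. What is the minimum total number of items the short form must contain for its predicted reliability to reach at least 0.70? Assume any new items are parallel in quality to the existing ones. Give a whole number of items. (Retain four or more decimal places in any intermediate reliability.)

Short-form reliability: n = 30/69 = 0.4348; r_30 = n·r/(1+(n−1)r) ≈ 0.4150
Then solve for n' with r_old = 0.4150, r_target = 0.70: n' = 0.70(1 − 0.4150)/[0.4150(1 − 0.70)] = 3.2892
Items = 3.2892 × 30 ≈ 98.68 → 99

99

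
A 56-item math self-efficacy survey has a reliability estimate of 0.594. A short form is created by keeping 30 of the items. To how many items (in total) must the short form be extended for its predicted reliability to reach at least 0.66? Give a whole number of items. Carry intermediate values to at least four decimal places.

First, r for the 30-item form: n = 30/56 = 0.5357, so r_30 = 0.5357·0.594/(1 + (0.5357 − 1)·0.594) = 0.4394
Then solve for n' with r_old = 0.4394, r_target = 0.66: n' = 0.66(1 − 0.4394)/[0.4394(1 − 0.66)] = 2.4766
Total items = 2.4766 × 30 = 74.30, rounded up to 75.

75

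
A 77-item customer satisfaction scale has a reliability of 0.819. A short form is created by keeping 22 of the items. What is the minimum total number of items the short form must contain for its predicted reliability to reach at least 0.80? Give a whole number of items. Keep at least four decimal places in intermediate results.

First, r for the 22-item form: n = 22/77 = 0.2857, so r_22 = 0.2857·0.819/(1 + (0.2857 − 1)·0.819) = 0.5638
Length factor from the short form to reach 0.80: n' = 0.80(1 − 0.5638) / [0.5638(1 − 0.80)] ≈ 3.0947
Total items = 3.0947 × 22 = 68.08, rounded up to 69.

69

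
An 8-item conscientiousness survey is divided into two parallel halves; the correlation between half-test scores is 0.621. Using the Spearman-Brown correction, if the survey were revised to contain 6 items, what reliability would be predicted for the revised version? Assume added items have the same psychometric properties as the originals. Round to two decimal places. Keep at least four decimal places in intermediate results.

Spearman-Brown correction (n = 2): r_full = 2·0.621/(1 + 0.621) = 0.7662
Then adjust to 6 items: n = 6/8 = 0.7500
r_new = n·r_full / (1 + (n − 1)·r_full) = 0.5746 / 0.8085 ≈ 0.7107

0.71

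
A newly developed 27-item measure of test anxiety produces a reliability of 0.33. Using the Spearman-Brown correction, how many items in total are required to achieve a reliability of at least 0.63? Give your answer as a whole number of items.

94

Spearman-Brown solved for the length factor n:
n = r*(1 − r) / [ r (1 − r*) ]
n = [0.63 × 0.67] / [0.33 × 0.37]
n = 0.4221 / 0.1221 ≈ 3.4570
3.4570 × 27 = 93.34 → 94 items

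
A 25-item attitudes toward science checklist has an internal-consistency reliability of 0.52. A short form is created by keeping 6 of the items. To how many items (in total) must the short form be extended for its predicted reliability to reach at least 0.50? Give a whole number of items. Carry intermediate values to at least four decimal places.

24

First, r for the 6-item form: n = 6/25 = 0.2400, so r_6 = 0.2400·0.52/(1 + (0.2400 − 1)·0.52) = 0.2063
Then solve for n' with r_old = 0.2063, r_target = 0.50: n' = 0.50(1 − 0.2063)/[0.2063(1 − 0.50)] = 3.8473
Total items = 3.8473 × 6 = 23.08, rounded up to 24.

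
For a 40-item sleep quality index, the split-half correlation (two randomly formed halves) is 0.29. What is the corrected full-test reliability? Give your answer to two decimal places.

0.45

r_full = 2(0.29) / (1 + 0.29)
       = 0.5800 / 1.2900 = 0.4496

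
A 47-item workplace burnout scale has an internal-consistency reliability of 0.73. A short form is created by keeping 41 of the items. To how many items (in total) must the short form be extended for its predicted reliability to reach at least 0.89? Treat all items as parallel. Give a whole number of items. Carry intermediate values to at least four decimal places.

Short-form reliability: n = 41/47 = 0.8723; r_41 = n·r/(1+(n−1)r) ≈ 0.7022
Then solve for n' with r_old = 0.7022, r_target = 0.89: n' = 0.89(1 − 0.7022)/[0.7022(1 − 0.89)] = 3.4313
Items = 3.4313 × 41 ≈ 140.68 → 141

141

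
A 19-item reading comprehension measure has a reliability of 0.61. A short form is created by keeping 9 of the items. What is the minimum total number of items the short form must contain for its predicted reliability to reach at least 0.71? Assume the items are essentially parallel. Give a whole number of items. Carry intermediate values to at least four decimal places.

First, r for the 9-item form: n = 9/19 = 0.4737, so r_9 = 0.4737·0.61/(1 + (0.4737 − 1)·0.61) = 0.4256
Length factor from the short form to reach 0.71: n' = 0.71(1 − 0.4256) / [0.4256(1 − 0.71)] ≈ 3.3043
Total items = 3.3043 × 9 = 29.74, rounded up to 30.

30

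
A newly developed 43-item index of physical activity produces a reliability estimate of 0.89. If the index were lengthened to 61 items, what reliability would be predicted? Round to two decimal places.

The new length is 61/43 = 1.4186 times the old.
r_new = (1.4186 × 0.89) / (1 + (1.4186 − 1) × 0.89)
r_new = 1.2626 / 1.3726 ≈ 0.9199

0.92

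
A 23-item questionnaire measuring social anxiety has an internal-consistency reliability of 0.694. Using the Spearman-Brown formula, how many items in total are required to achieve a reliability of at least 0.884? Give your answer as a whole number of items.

78

n = [0.884 × 0.306] / [0.694 × 0.116]
n = 0.270504 / 0.080504 ≈ 3.3601
3.3601 × 23 = 77.28 → 78 items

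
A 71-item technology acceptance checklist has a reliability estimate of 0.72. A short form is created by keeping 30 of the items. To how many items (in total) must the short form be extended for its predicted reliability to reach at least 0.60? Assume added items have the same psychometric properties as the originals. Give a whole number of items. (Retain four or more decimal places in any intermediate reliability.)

42

First, r for the 30-item form: n = 30/71 = 0.4225, so r_30 = 0.4225·0.72/(1 + (0.4225 − 1)·0.72) = 0.5207
Length factor from the short form to reach 0.60: n' = 0.60(1 − 0.5207) / [0.5207(1 − 0.60)] ≈ 1.3807
Total items = 1.3807 × 30 = 41.42, rounded up to 42.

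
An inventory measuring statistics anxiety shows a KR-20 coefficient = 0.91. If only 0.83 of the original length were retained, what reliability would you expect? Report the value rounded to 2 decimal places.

r_new = (0.83 × 0.91) / (1 + (0.83 − 1) × 0.91)
r_new = 0.7553 / 0.8453 ≈ 0.8935

0.89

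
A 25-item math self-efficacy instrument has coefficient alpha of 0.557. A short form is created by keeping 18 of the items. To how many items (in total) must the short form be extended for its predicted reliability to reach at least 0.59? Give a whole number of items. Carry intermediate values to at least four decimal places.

29

Short-form reliability: n = 18/25 = 0.7200; r_18 = n·r/(1+(n−1)r) ≈ 0.4751
Length factor from the short form to reach 0.59: n' = 0.59(1 − 0.4751) / [0.4751(1 − 0.59)] ≈ 1.5899
Items = 1.5899 × 18 ≈ 28.62 → 29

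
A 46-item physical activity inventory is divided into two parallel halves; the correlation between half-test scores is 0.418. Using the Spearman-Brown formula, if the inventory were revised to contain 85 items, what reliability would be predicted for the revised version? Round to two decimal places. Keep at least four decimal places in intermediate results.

0.73

Spearman-Brown correction (n = 2): r_full = 2·0.418/(1 + 0.418) = 0.5896
Then adjust to 85 items: n = 85/46 = 1.8478
r_new = n·r_full / (1 + (n − 1)·r_full) = 1.0895 / 1.4999 ≈ 0.7264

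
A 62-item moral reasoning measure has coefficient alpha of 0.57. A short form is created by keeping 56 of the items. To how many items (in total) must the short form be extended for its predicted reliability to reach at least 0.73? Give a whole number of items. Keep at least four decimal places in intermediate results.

First, r for the 56-item form: n = 56/62 = 0.9032, so r_56 = 0.9032·0.57/(1 + (0.9032 − 1)·0.57) = 0.5449
Length factor from the short form to reach 0.73: n' = 0.73(1 − 0.5449) / [0.5449(1 − 0.73)] ≈ 2.2581
Total items = 2.2581 × 56 = 126.45, rounded up to 127.

127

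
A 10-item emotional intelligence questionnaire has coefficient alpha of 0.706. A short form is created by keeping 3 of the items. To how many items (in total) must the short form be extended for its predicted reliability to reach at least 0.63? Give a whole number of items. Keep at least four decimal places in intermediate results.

8

Short-form reliability: n = 3/10 = 0.3000; r_3 = n·r/(1+(n−1)r) ≈ 0.4187
Then solve for n' with r_old = 0.4187, r_target = 0.63: n' = 0.63(1 − 0.4187)/[0.4187(1 − 0.63)] = 2.3639
Items = 2.3639 × 3 ≈ 7.09 → 8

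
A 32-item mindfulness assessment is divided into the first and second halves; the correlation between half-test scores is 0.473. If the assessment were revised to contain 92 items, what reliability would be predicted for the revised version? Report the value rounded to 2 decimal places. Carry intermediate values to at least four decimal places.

0.84

First correct the split-half correlation to full-test reliability: r_full = 2 × 0.473 / (1 + 0.473) ≈ 0.6422
Length factor from 32 to 92 items: n = 92/32 = 2.8750
r_new = n·r_full / (1 + (n − 1)·r_full) = 1.8463 / 2.2041 ≈ 0.8377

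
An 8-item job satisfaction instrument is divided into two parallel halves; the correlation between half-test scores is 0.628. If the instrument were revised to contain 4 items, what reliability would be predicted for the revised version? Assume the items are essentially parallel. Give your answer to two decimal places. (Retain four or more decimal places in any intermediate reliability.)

0.63

Full-test reliability from the split-half r: r_full = 2(0.628)/(1 + 0.628) = 0.7715
Length factor from 8 to 4 items: n = 4/8 = 0.5000
r_new = n·r_full / (1 + (n − 1)·r_full) = 0.3857 / 0.6142 ≈ 0.6280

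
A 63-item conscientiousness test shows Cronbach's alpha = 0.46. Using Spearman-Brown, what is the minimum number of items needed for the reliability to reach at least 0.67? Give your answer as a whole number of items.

151

n = 0.67 × (1 − 0.46) / [ 0.46 × (1 − 0.67) ]
  = 0.3618 / 0.1518 = 2.3834
So the test needs 2.3834 × 63 ≈ 150.15 items; rounding up, 151.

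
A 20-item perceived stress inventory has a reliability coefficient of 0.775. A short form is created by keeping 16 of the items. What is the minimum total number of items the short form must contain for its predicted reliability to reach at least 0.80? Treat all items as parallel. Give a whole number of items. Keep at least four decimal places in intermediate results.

First, r for the 16-item form: n = 16/20 = 0.8000, so r_16 = 0.8000·0.775/(1 + (0.8000 − 1)·0.775) = 0.7337
Then solve for n' with r_old = 0.7337, r_target = 0.80: n' = 0.80(1 − 0.7337)/[0.7337(1 − 0.80)] = 1.4518
Items = 1.4518 × 16 ≈ 23.23 → 24

24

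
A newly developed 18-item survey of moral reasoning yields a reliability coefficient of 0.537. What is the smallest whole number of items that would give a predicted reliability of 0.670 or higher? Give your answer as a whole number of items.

32

Rearranging the Spearman-Brown formula for n,
n = r*(1 − r) / [ r (1 − r*) ]
n = [0.670 × 0.463] / [0.537 × 0.330]
  = 0.310210 / 0.177210 = 1.7505
Items needed = n × 18 = 1.7505 × 18 ≈ 31.51 → round up to 32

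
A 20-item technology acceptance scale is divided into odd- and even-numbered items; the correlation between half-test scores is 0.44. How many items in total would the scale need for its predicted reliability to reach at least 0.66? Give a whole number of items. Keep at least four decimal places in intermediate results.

r_full = 2(0.44)/(1 + 0.44) = 0.6111
n = r_tgt(1 − r_full) / [r_full(1 − r_tgt)] = 0.66 × 0.3889 / (0.6111 × 0.34) ≈ 1.2354
Items = 1.2354 × 20 ≈ 24.71 → 25

25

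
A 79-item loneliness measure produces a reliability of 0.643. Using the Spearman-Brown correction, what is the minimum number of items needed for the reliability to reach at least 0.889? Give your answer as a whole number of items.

n = [0.889 × 0.357] / [0.643 × 0.111]
  = 0.317373 / 0.071373 = 4.4467
So the test needs 4.4467 × 79 ≈ 351.29 items; rounding up, 352.

352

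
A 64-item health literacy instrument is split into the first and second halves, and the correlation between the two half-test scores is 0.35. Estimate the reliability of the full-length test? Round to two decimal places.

0.52

The full test is twice the length of either half (n = 2).
r_full = 2r_hh / (1 + r_hh) = 2 × 0.35 / (1 + 0.35)
r_full = 0.7000 / 1.3500 ≈ 0.5185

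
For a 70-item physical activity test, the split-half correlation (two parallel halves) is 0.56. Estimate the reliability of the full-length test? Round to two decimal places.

The full test is twice the length of either half (n = 2).
r_full = 2(0.56) / (1 + 0.56)
r_full = 1.1200 / 1.5600 ≈ 0.7179

0.72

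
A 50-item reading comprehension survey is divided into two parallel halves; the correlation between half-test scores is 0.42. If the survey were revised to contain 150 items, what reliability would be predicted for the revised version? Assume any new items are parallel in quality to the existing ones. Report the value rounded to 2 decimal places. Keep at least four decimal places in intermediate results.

0.81

Full-test reliability from the split-half r: r_full = 2(0.42)/(1 + 0.42) = 0.5915
Then adjust to 150 items: n = 150/50 = 3.0000
r_new = n·r_full / (1 + (n − 1)·r_full) = 1.7745 / 2.1830 ≈ 0.8129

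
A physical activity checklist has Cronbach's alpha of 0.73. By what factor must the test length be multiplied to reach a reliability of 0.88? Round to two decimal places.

2.71

Invert Spearman-Brown to solve for n:
n = r*(1 − r) / [ r (1 − r*) ]
n = [0.88 × 0.27] / [0.73 × 0.12]
  = 0.2376 / 0.0876 = 2.7123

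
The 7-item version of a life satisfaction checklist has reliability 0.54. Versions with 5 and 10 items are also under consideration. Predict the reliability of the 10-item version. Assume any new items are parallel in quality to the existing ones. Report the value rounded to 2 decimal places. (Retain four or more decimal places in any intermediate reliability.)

The 5-item form is not needed; work directly from the 7-item form with n = 10/7 = 1.4286.
r_{10} = n·r / (1 + (n − 1)·r) = 0.7714 / 1.2314 ≈ 0.6264

0.63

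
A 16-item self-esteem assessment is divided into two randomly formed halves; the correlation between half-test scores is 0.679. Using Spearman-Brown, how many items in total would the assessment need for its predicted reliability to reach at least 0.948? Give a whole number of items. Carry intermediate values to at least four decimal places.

69

Corrected full-test reliability: r_full = 2 × 0.679 / (1 + 0.679) ≈ 0.8088
Solve Spearman-Brown for n: n = 0.948(1 − 0.8088) / [0.8088(1 − 0.948)] = 4.3097
Items = 4.3097 × 16 ≈ 68.96 → 69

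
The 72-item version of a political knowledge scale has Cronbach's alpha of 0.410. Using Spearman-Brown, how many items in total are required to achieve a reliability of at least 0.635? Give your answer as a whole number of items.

n = 0.635(1 − 0.410) / [0.410(1 − 0.635)]
n = 0.374650 / 0.149650 ≈ 2.5035
Items needed = n × 72 = 2.5035 × 72 ≈ 180.25 → round up to 181

181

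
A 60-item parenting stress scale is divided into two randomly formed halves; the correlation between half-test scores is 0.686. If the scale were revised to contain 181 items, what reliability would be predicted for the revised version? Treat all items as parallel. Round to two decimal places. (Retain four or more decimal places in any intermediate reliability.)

Spearman-Brown correction (n = 2): r_full = 2·0.686/(1 + 0.686) = 0.8138
Length factor from 60 to 181 items: n = 181/60 = 3.0167
r_new = n·r_full / (1 + (n − 1)·r_full) = 2.4550 / 2.6412 ≈ 0.9295

0.93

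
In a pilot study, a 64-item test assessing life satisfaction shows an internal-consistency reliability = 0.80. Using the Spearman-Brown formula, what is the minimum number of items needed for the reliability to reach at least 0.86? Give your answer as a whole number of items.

99

Rearranging the Spearman-Brown formula for n,
n = r*(1 − r) / [ r (1 − r*) ]
n = 0.86 × (1 − 0.80) / [ 0.80 × (1 − 0.86) ]
  = 0.1720 / 0.1120 = 1.5357
Items needed = n × 64 = 1.5357 × 64 ≈ 98.28 → round up to 99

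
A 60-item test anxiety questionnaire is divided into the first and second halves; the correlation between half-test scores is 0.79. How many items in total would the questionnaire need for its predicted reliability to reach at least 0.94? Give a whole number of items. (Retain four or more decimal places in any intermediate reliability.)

125

r_full = 2(0.79)/(1 + 0.79) = 0.8827
Solve Spearman-Brown for n: n = 0.94(1 − 0.8827) / [0.8827(1 − 0.94)] = 2.0819
Required items = 2.0819 × 60 = 124.91, so 125 items.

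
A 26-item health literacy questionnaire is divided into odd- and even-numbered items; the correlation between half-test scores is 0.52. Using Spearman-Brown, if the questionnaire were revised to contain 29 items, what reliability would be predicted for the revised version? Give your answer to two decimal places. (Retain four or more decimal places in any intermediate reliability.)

0.71

Full-test reliability from the split-half r: r_full = 2(0.52)/(1 + 0.52) = 0.6842
Then adjust to 29 items: n = 29/26 = 1.1154
r_new = n·r_full / (1 + (n − 1)·r_full) = 0.7632 / 1.0790 ≈ 0.7073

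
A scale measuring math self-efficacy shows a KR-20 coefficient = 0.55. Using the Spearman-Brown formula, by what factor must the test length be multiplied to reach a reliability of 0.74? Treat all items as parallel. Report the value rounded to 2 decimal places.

Invert Spearman-Brown to solve for n:
n = r*(1 − r) / [ r (1 − r*) ]
n = 0.74 × (1 − 0.55) / [ 0.55 × (1 − 0.74) ]
  = 0.3330 / 0.1430 = 2.3287

2.33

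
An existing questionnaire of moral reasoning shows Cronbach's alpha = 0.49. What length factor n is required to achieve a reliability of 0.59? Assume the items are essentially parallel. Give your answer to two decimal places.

1.50

Rearranging the Spearman-Brown formula for n,
n = r_target (1 − r_old) / [ r_old (1 − r_target) ]
n = 0.59(1 − 0.49) / [0.49(1 − 0.59)]
  = 0.3009 / 0.2009 = 1.4978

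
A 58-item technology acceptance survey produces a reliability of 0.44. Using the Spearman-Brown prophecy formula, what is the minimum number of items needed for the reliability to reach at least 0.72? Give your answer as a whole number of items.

190

Spearman-Brown solved for the length factor n:
n = r_target (1 − r_old) / [ r_old (1 − r_target) ]
n = 0.72(1 − 0.44) / [0.44(1 − 0.72)]
n = 0.4032 / 0.1232 ≈ 3.2727
Items needed = n × 58 = 3.2727 × 58 ≈ 189.82 → round up to 190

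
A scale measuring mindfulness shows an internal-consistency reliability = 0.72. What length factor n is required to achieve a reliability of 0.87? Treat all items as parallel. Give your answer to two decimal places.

Spearman-Brown solved for the length factor n:
n = r_target (1 − r_old) / [ r_old (1 − r_target) ]
n = [0.87 × 0.28] / [0.72 × 0.13]
  = 0.2436 / 0.0936 = 2.6026

2.60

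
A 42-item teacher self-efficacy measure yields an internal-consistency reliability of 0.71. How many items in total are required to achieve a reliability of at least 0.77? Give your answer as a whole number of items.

Invert Spearman-Brown to solve for n:
n = r_target (1 − r_old) / [ r_old (1 − r_target) ]
n = 0.77(1 − 0.71) / [0.71(1 − 0.77)]
n = 0.2233 / 0.1633 ≈ 1.3674
So the test needs 1.3674 × 42 ≈ 57.43 items; rounding up, 58.

58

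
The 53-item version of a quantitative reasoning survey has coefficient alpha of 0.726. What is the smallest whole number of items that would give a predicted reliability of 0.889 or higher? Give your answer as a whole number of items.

161

Invert Spearman-Brown to solve for n:
n = r_target (1 − r_old) / [ r_old (1 − r_target) ]
n = 0.889 × (1 − 0.726) / [ 0.726 × (1 − 0.889) ]
n = 0.243586 / 0.080586 ≈ 3.0227
So the test needs 3.0227 × 53 ≈ 160.20 items; rounding up, 161.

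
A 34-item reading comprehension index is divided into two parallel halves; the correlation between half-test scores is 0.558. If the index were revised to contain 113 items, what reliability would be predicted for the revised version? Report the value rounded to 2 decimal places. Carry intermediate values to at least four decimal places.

0.89

Spearman-Brown correction (n = 2): r_full = 2·0.558/(1 + 0.558) = 0.7163
Then adjust to 113 items: n = 113/34 = 3.3235
r_new = n·r_full / (1 + (n − 1)·r_full) = 2.3806 / 2.6643 ≈ 0.8935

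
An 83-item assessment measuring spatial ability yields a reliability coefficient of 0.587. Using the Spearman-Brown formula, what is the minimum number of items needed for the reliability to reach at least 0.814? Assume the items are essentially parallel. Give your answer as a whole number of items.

256

n = 0.814 × (1 − 0.587) / [ 0.587 × (1 − 0.814) ]
n = 0.336182 / 0.109182 ≈ 3.0791
3.0791 × 83 = 255.57 → 256 items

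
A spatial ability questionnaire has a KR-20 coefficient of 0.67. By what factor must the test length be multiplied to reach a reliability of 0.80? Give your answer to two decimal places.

n = 0.80 × (1 − 0.67) / [ 0.67 × (1 − 0.80) ]
n = 0.2640 / 0.1340 ≈ 1.9701

1.97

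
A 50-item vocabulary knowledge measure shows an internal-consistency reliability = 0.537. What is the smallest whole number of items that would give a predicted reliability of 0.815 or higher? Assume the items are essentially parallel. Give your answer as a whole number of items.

190

n = 0.815 × (1 − 0.537) / [ 0.537 × (1 − 0.815) ]
n = 0.377345 / 0.099345 ≈ 3.7983
3.7983 × 50 = 189.91 → 190 items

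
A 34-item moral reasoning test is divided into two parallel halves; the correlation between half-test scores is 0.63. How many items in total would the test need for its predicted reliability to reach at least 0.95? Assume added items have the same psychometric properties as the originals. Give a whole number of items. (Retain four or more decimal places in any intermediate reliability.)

190

r_full = 2(0.63)/(1 + 0.63) = 0.7730
Solve Spearman-Brown for n: n = 0.95(1 − 0.7730) / [0.7730(1 − 0.95)] = 5.5796
Items = 5.5796 × 34 ≈ 189.71 → 190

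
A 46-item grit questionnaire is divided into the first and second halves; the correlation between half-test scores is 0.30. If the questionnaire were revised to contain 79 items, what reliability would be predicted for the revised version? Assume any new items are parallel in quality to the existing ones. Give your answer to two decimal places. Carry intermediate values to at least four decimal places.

0.60

Spearman-Brown correction (n = 2): r_full = 2·0.30/(1 + 0.30) = 0.4615
Length factor from 46 to 79 items: n = 79/46 = 1.7174
r_new = n·r_full / (1 + (n − 1)·r_full) = 0.7926 / 1.3311 ≈ 0.5954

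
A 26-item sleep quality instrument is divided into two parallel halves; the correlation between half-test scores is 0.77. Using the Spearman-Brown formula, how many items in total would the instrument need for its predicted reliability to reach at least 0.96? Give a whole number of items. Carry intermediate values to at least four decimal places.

r_full = 2(0.77)/(1 + 0.77) = 0.8701
n = r_tgt(1 − r_full) / [r_full(1 − r_tgt)] = 0.96 × 0.1299 / (0.8701 × 0.04) ≈ 3.5830
Required items = 3.5830 × 26 = 93.16, so 94 items.

94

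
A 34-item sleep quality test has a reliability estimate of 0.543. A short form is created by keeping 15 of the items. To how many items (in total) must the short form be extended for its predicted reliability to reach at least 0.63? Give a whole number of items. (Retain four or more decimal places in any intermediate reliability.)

49

First, r for the 15-item form: n = 15/34 = 0.4412, so r_15 = 0.4412·0.543/(1 + (0.4412 − 1)·0.543) = 0.3439
Then solve for n' with r_old = 0.3439, r_target = 0.63: n' = 0.63(1 − 0.3439)/[0.3439(1 − 0.63)] = 3.2485
Items = 3.2485 × 15 ≈ 48.73 → 49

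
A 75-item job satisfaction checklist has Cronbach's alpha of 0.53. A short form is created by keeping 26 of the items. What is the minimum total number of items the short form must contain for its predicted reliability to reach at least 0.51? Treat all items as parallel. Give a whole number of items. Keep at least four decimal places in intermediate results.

70

Short-form reliability: n = 26/75 = 0.3467; r_26 = n·r/(1+(n−1)r) ≈ 0.2811
Then solve for n' with r_old = 0.2811, r_target = 0.51: n' = 0.51(1 − 0.2811)/[0.2811(1 − 0.51)] = 2.6618
Total items = 2.6618 × 26 = 69.21, rounded up to 70.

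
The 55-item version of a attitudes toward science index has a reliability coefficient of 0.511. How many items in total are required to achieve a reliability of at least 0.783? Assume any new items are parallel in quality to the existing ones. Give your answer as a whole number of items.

190

Rearranging the Spearman-Brown formula for n,
n = r_target (1 − r_old) / [ r_old (1 − r_target) ]
n = 0.783(1 − 0.511) / [0.511(1 − 0.783)]
  = 0.382887 / 0.110887 = 3.4529
So the test needs 3.4529 × 55 ≈ 189.91 items; rounding up, 190.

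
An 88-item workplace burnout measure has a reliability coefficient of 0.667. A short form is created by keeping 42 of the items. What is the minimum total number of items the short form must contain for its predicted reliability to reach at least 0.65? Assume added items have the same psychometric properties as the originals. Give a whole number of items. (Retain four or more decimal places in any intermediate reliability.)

First, r for the 42-item form: n = 42/88 = 0.4773, so r_42 = 0.4773·0.667/(1 + (0.4773 − 1)·0.667) = 0.4888
Length factor from the short form to reach 0.65: n' = 0.65(1 − 0.4888) / [0.4888(1 − 0.65)] ≈ 1.9422
Items = 1.9422 × 42 ≈ 81.57 → 82

82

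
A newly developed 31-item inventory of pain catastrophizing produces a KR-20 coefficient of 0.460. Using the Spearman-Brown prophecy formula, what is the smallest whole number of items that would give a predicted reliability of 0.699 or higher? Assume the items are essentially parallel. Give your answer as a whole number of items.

n = 0.699 × (1 − 0.460) / [ 0.460 × (1 − 0.699) ]
  = 0.377460 / 0.138460 = 2.7261
Items needed = n × 31 = 2.7261 × 31 ≈ 84.51 → round up to 85

85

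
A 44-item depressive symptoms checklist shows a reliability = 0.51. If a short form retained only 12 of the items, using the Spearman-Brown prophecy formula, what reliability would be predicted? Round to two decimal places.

n = 12/44 = 0.2727
r_new = 0.2727·0.51 / [1 + (0.2727 − 1)·0.51]
r_new = 0.1391 / 0.6291 ≈ 0.2211

0.22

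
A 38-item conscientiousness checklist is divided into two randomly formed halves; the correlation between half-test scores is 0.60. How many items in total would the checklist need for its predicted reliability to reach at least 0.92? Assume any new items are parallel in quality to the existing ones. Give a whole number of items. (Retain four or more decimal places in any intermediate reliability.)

146

Corrected full-test reliability: r_full = 2 × 0.60 / (1 + 0.60) ≈ 0.7500
n = r_tgt(1 − r_full) / [r_full(1 − r_tgt)] = 0.92 × 0.2500 / (0.7500 × 0.08) ≈ 3.8333
Items = 3.8333 × 38 ≈ 145.67 → 146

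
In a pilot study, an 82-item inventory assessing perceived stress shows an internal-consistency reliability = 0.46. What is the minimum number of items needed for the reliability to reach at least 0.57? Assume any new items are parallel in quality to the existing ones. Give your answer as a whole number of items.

128

Rearranging the Spearman-Brown formula for n,
n = r*(1 − r) / [ r (1 − r*) ]
n = [0.57 × 0.54] / [0.46 × 0.43]
n = 0.3078 / 0.1978 ≈ 1.5561
1.5561 × 82 = 127.60 → 128 items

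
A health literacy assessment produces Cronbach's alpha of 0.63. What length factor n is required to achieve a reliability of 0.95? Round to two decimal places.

n = [0.95 × 0.37] / [0.63 × 0.05]
  = 0.3515 / 0.0315 = 11.1587

11.16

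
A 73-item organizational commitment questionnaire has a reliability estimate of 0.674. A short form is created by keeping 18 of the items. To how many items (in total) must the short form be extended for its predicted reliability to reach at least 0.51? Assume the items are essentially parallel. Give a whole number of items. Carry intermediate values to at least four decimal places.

Short-form reliability: n = 18/73 = 0.2466; r_18 = n·r/(1+(n−1)r) ≈ 0.3377
Length factor from the short form to reach 0.51: n' = 0.51(1 − 0.3377) / [0.3377(1 − 0.51)] ≈ 2.0413
Items = 2.0413 × 18 ≈ 36.74 → 37

37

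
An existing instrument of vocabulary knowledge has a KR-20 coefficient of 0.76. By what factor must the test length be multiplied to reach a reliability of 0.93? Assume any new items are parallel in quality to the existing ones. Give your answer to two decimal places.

Spearman-Brown solved for the length factor n:
n = r*(1 − r) / [ r (1 − r*) ]
n = 0.93(1 − 0.76) / [0.76(1 − 0.93)]
n = 0.2232 / 0.0532 ≈ 4.1955

4.20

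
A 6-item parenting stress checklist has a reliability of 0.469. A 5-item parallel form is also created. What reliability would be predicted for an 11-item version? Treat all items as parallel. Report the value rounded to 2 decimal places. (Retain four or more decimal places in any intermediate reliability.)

The 5-item form is not needed; work directly from the 6-item form with n = 11/6 = 1.8333.
r_{11} = n·r / (1 + (n − 1)·r) = 0.8598 / 1.3908 ≈ 0.6182

0.62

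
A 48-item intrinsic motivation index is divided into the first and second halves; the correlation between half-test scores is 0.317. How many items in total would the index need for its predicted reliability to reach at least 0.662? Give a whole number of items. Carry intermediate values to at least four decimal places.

Corrected full-test reliability: r_full = 2 × 0.317 / (1 + 0.317) ≈ 0.4814
Solve Spearman-Brown for n: n = 0.662(1 − 0.4814) / [0.4814(1 − 0.662)] = 2.1099
Items = 2.1099 × 48 ≈ 101.28 → 102

102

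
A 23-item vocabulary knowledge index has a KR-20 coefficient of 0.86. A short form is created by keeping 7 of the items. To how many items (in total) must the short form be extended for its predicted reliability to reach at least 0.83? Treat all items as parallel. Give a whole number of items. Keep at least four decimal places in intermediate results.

First, r for the 7-item form: n = 7/23 = 0.3043, so r_7 = 0.3043·0.86/(1 + (0.3043 − 1)·0.86) = 0.6515
Then solve for n' with r_old = 0.6515, r_target = 0.83: n' = 0.83(1 − 0.6515)/[0.6515(1 − 0.83)] = 2.6117
Total items = 2.6117 × 7 = 18.28, rounded up to 19.

19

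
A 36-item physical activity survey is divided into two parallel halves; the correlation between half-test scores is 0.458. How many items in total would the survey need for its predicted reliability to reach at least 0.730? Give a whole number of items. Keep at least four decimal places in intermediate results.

58

r_full = 2(0.458)/(1 + 0.458) = 0.6283
Solve Spearman-Brown for n: n = 0.730(1 − 0.6283) / [0.6283(1 − 0.730)] = 1.5995
Items = 1.5995 × 36 ≈ 57.58 → 58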